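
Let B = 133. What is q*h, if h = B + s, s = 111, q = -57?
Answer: -13908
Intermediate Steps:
h = 244 (h = 133 + 111 = 244)
q*h = -57*244 = -13908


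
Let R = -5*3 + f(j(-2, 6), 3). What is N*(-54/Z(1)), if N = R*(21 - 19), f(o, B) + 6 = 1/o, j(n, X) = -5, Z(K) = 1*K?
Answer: 11448/5 ≈ 2289.6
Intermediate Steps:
Z(K) = K
f(o, B) = -6 + 1/o
R = -106/5 (R = -5*3 + (-6 + 1/(-5)) = -15 + (-6 - 1/5) = -15 - 31/5 = -106/5 ≈ -21.200)
N = -212/5 (N = -106*(21 - 19)/5 = -106/5*2 = -212/5 ≈ -42.400)
N*(-54/Z(1)) = -(-11448)/(5*1) = -(-11448)/5 = -212/5*(-54) = 11448/5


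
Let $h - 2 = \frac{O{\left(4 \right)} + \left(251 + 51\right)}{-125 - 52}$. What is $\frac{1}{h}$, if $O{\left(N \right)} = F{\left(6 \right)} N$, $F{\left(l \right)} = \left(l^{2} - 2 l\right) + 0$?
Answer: $- \frac{177}{44} \approx -4.0227$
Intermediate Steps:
$F{\left(l \right)} = l^{2} - 2 l$
$O{\left(N \right)} = 24 N$ ($O{\left(N \right)} = 6 \left(-2 + 6\right) N = 6 \cdot 4 N = 24 N$)
$h = - \frac{44}{177}$ ($h = 2 + \frac{24 \cdot 4 + \left(251 + 51\right)}{-125 - 52} = 2 + \frac{96 + 302}{-177} = 2 - \frac{398}{177} = - \frac{44}{177} \approx -0.24859$)
$\frac{1}{h} = \frac{1}{- \frac{44}{177}} = - \frac{177}{44}$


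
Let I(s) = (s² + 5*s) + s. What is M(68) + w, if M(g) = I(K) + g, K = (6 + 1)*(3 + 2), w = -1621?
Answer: -118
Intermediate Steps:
K = 35 (K = 7*5 = 35)
I(s) = s² + 6*s
M(g) = 1435 + g (M(g) = 35*(6 + 35) + g = 35*41 + g = 1435 + g)
M(68) + w = (1435 + 68) - 1621 = 1503 - 1621 = -118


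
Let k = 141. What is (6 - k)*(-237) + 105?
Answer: 32100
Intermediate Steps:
(6 - k)*(-237) + 105 = (6 - 1*141)*(-237) + 105 = (6 - 141)*(-237) + 105 = -135*(-237) + 105 = 31995 + 105 = 32100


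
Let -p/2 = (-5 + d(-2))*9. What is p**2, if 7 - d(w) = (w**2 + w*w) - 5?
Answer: 324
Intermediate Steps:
d(w) = 12 - 2*w**2 (d(w) = 7 - ((w**2 + w*w) - 5) = 7 - ((w**2 + w**2) - 5) = 7 - (2*w**2 - 5) = 7 - (-5 + 2*w**2) = 7 + (5 - 2*w**2) = 12 - 2*w**2)
p = 18 (p = -2*(-5 + (12 - 2*(-2)**2))*9 = -2*(-5 + (12 - 2*4))*9 = -2*(-5 + (12 - 8))*9 = -2*(-5 + 4)*9 = -(-2)*9 = -2*(-9) = 18)
p**2 = 18**2 = 324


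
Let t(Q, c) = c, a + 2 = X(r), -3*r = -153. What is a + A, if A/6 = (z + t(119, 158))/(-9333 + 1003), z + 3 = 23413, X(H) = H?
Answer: 133381/4165 ≈ 32.024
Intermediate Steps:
r = 51 (r = -⅓*(-153) = 51)
a = 49 (a = -2 + 51 = 49)
z = 23410 (z = -3 + 23413 = 23410)
A = -70704/4165 (A = 6*((23410 + 158)/(-9333 + 1003)) = 6*(23568/(-8330)) = 6*(23568*(-1/8330)) = 6*(-11784/4165) = -70704/4165 ≈ -16.976)
a + A = 49 - 70704/4165 = 133381/4165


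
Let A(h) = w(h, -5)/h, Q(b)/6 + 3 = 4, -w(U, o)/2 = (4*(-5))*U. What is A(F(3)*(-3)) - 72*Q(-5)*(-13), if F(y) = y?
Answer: 5656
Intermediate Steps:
w(U, o) = 40*U (w(U, o) = -2*4*(-5)*U = -(-40)*U = 40*U)
Q(b) = 6 (Q(b) = -18 + 6*4 = -18 + 24 = 6)
A(h) = 40 (A(h) = (40*h)/h = 40)
A(F(3)*(-3)) - 72*Q(-5)*(-13) = 40 - 432*(-13) = 40 - 72*(-78) = 40 + 5616 = 5656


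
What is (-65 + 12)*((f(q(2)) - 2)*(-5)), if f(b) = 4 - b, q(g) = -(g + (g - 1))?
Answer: 1325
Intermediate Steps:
q(g) = 1 - 2*g (q(g) = -(g + (-1 + g)) = -(-1 + 2*g) = 1 - 2*g)
(-65 + 12)*((f(q(2)) - 2)*(-5)) = (-65 + 12)*(((4 - (1 - 2*2)) - 2)*(-5)) = -53*((4 - (1 - 4)) - 2)*(-5) = -53*((4 - 1*(-3)) - 2)*(-5) = -53*((4 + 3) - 2)*(-5) = -53*(7 - 2)*(-5) = -265*(-5) = -53*(-25) = 1325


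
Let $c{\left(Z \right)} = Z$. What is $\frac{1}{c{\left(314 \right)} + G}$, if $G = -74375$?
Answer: $- \frac{1}{74061} \approx -1.3502 \cdot 10^{-5}$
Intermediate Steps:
$\frac{1}{c{\left(314 \right)} + G} = \frac{1}{314 - 74375} = \frac{1}{-74061} = - \frac{1}{74061}$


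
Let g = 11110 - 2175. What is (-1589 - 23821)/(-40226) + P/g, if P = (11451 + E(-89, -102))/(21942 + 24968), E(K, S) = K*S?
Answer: 5325597399027/8430179916050 ≈ 0.63173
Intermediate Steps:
P = 20529/46910 (P = (11451 - 89*(-102))/(21942 + 24968) = (11451 + 9078)/46910 = 20529*(1/46910) = 20529/46910 ≈ 0.43763)
g = 8935
(-1589 - 23821)/(-40226) + P/g = (-1589 - 23821)/(-40226) + (20529/46910)/8935 = -25410*(-1/40226) + (20529/46910)*(1/8935) = 12705/20113 + 20529/419140850 = 5325597399027/8430179916050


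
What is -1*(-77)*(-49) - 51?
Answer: -3824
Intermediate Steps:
-1*(-77)*(-49) - 51 = 77*(-49) - 51 = -3773 - 51 = -3824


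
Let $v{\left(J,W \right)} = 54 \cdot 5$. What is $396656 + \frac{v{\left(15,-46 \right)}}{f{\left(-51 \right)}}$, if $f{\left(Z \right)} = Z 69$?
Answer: $\frac{155092466}{391} \approx 3.9666 \cdot 10^{5}$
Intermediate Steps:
$f{\left(Z \right)} = 69 Z$
$v{\left(J,W \right)} = 270$
$396656 + \frac{v{\left(15,-46 \right)}}{f{\left(-51 \right)}} = 396656 + \frac{270}{69 \left(-51\right)} = 396656 + \frac{270}{-3519} = 396656 + 270 \left(- \frac{1}{3519}\right) = 396656 - \frac{30}{391} = \frac{155092466}{391}$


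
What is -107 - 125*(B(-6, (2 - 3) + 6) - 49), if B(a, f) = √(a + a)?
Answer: 6018 - 250*I*√3 ≈ 6018.0 - 433.01*I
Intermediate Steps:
B(a, f) = √2*√a (B(a, f) = √(2*a) = √2*√a)
-107 - 125*(B(-6, (2 - 3) + 6) - 49) = -107 - 125*(√2*√(-6) - 49) = -107 - 125*(√2*(I*√6) - 49) = -107 - 125*(2*I*√3 - 49) = -107 - 125*(-49 + 2*I*√3) = -107 + (6125 - 250*I*√3) = 6018 - 250*I*√3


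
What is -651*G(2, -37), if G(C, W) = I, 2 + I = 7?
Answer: -3255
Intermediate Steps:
I = 5 (I = -2 + 7 = 5)
G(C, W) = 5
-651*G(2, -37) = -651*5 = -3255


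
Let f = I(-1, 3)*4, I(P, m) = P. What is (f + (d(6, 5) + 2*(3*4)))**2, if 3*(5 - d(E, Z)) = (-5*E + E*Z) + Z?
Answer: 4900/9 ≈ 544.44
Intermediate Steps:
d(E, Z) = 5 - Z/3 + 5*E/3 - E*Z/3 (d(E, Z) = 5 - ((-5*E + E*Z) + Z)/3 = 5 - (Z - 5*E + E*Z)/3 = 5 + (-Z/3 + 5*E/3 - E*Z/3) = 5 - Z/3 + 5*E/3 - E*Z/3)
f = -4 (f = -1*4 = -4)
(f + (d(6, 5) + 2*(3*4)))**2 = (-4 + ((5 - 1/3*5 + (5/3)*6 - 1/3*6*5) + 2*(3*4)))**2 = (-4 + ((5 - 5/3 + 10 - 10) + 2*12))**2 = (-4 + (10/3 + 24))**2 = (-4 + 82/3)**2 = (70/3)**2 = 4900/9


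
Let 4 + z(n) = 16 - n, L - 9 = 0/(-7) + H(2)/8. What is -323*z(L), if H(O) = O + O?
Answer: -1615/2 ≈ -807.50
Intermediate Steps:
H(O) = 2*O
L = 19/2 (L = 9 + (0/(-7) + (2*2)/8) = 9 + (0*(-⅐) + 4*(⅛)) = 9 + (0 + ½) = 9 + ½ = 19/2 ≈ 9.5000)
z(n) = 12 - n (z(n) = -4 + (16 - n) = 12 - n)
-323*z(L) = -323*(12 - 1*19/2) = -323*(12 - 19/2) = -323*5/2 = -1615/2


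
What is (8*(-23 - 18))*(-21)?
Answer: 6888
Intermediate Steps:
(8*(-23 - 18))*(-21) = (8*(-41))*(-21) = -328*(-21) = 6888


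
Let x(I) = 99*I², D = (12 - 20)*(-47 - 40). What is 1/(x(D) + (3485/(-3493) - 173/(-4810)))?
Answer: 16801330/805744458096159 ≈ 2.0852e-8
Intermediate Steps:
D = 696 (D = -8*(-87) = 696)
1/(x(D) + (3485/(-3493) - 173/(-4810))) = 1/(99*696² + (3485/(-3493) - 173/(-4810))) = 1/(99*484416 + (3485*(-1/3493) - 173*(-1/4810))) = 1/(47957184 + (-3485/3493 + 173/4810)) = 1/(47957184 - 16158561/16801330) = 1/(805744458096159/16801330) = 16801330/805744458096159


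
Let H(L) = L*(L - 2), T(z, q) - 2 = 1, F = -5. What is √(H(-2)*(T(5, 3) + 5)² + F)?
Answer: 13*√3 ≈ 22.517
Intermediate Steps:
T(z, q) = 3 (T(z, q) = 2 + 1 = 3)
H(L) = L*(-2 + L)
√(H(-2)*(T(5, 3) + 5)² + F) = √((-2*(-2 - 2))*(3 + 5)² - 5) = √(-2*(-4)*8² - 5) = √(8*64 - 5) = √(512 - 5) = √507 = 13*√3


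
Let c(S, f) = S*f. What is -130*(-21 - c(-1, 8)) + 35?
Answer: 1725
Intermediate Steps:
-130*(-21 - c(-1, 8)) + 35 = -130*(-21 - (-1)*8) + 35 = -130*(-21 - 1*(-8)) + 35 = -130*(-21 + 8) + 35 = -130*(-13) + 35 = 1690 + 35 = 1725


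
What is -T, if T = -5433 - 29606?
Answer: 35039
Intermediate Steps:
T = -35039
-T = -1*(-35039) = 35039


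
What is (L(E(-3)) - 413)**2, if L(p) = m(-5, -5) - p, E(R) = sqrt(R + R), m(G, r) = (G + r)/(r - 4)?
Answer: 13741363/81 + 7414*I*sqrt(6)/9 ≈ 1.6965e+5 + 2017.8*I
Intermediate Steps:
m(G, r) = (G + r)/(-4 + r)
E(R) = sqrt(2)*sqrt(R) (E(R) = sqrt(2*R) = sqrt(2)*sqrt(R))
L(p) = 10/9 - p (L(p) = (-5 - 5)/(-4 - 5) - p = -10/(-9) - p = -1/9*(-10) - p = 10/9 - p)
(L(E(-3)) - 413)**2 = ((10/9 - sqrt(2)*sqrt(-3)) - 413)**2 = ((10/9 - sqrt(2)*I*sqrt(3)) - 413)**2 = ((10/9 - I*sqrt(6)) - 413)**2 = (-3707/9 - I*sqrt(6))**2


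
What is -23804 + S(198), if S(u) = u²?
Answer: 15400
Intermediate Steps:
-23804 + S(198) = -23804 + 198² = -23804 + 39204 = 15400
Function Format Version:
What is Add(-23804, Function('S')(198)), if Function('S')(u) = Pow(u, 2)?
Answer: 15400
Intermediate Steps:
Add(-23804, Function('S')(198)) = Add(-23804, Pow(198, 2)) = Add(-23804, 39204) = 15400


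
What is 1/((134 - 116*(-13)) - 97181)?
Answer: -1/95539 ≈ -1.0467e-5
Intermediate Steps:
1/((134 - 116*(-13)) - 97181) = 1/((134 + 1508) - 97181) = 1/(1642 - 97181) = 1/(-95539) = -1/95539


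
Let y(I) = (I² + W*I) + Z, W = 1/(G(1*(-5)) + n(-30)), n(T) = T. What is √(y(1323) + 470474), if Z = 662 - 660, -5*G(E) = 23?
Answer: 5*√2658613138/173 ≈ 1490.2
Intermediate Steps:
G(E) = -23/5 (G(E) = -⅕*23 = -23/5)
Z = 2
W = -5/173 (W = 1/(-23/5 - 30) = 1/(-173/5) = -5/173 ≈ -0.028902)
y(I) = 2 + I² - 5*I/173 (y(I) = (I² - 5*I/173) + 2 = 2 + I² - 5*I/173)
√(y(1323) + 470474) = √((2 + 1323² - 5/173*1323) + 470474) = √((2 + 1750329 - 6615/173) + 470474) = √(302800648/173 + 470474) = √(384192650/173) = 5*√2658613138/173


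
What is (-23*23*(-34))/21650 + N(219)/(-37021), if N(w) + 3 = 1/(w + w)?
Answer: 145837488839/175529518350 ≈ 0.83084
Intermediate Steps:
N(w) = -3 + 1/(2*w) (N(w) = -3 + 1/(w + w) = -3 + 1/(2*w))
(-23*23*(-34))/21650 + N(219)/(-37021) = (-23*23*(-34))/21650 + (-3 + (½)/219)/(-37021) = -529*(-34)*(1/21650) + (-3 + (½)*(1/219))*(-1/37021) = 17986*(1/21650) + (-3 + 1/438)*(-1/37021) = 8993/10825 - 1313/438*(-1/37021) = 8993/10825 + 1313/16215198 = 145837488839/175529518350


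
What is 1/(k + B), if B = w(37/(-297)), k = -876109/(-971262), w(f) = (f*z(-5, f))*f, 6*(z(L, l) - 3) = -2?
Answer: 28558016586/26942150863 ≈ 1.0600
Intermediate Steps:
z(L, l) = 8/3 (z(L, l) = 3 + (⅙)*(-2) = 3 - ⅓ = 8/3)
w(f) = 8*f²/3 (w(f) = (f*(8/3))*f = (8*f/3)*f = 8*f²/3)
k = 876109/971262 (k = -876109*(-1/971262) = 876109/971262 ≈ 0.90203)
B = 10952/264627 (B = 8*(37/(-297))²/3 = 8*(37*(-1/297))²/3 = 8*(-37/297)²/3 = (8/3)*(1369/88209) = 10952/264627 ≈ 0.041387)
1/(k + B) = 1/(876109/971262 + 10952/264627) = 1/(26942150863/28558016586) = 28558016586/26942150863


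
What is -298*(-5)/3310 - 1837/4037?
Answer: -594/121477 ≈ -0.0048898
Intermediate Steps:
-298*(-5)/3310 - 1837/4037 = 1490*(1/3310) - 1837*1/4037 = 149/331 - 167/367 = -594/121477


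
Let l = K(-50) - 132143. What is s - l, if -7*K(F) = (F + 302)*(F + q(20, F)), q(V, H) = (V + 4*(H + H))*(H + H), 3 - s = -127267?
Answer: 1625613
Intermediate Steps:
s = 127270 (s = 3 - 1*(-127267) = 3 + 127267 = 127270)
q(V, H) = 2*H*(V + 8*H) (q(V, H) = (V + 4*(2*H))*(2*H) = (V + 8*H)*(2*H) = 2*H*(V + 8*H))
K(F) = -(302 + F)*(F + 2*F*(20 + 8*F))/7 (K(F) = -(F + 302)*(F + 2*F*(20 + 8*F))/7 = -(302 + F)*(F + 2*F*(20 + 8*F))/7)
l = -1498343 (l = (1/7)*(-50)*(-12382 - 4873*(-50) - 16*(-50)**2) - 132143 = (1/7)*(-50)*(-12382 + 243650 - 16*2500) - 132143 = (1/7)*(-50)*(-12382 + 243650 - 40000) - 132143 = (1/7)*(-50)*191268 - 132143 = -1366200 - 132143 = -1498343)
s - l = 127270 - 1*(-1498343) = 127270 + 1498343 = 1625613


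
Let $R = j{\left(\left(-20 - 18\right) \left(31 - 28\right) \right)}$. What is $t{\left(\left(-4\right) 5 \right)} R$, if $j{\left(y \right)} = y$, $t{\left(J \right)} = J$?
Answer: $2280$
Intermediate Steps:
$R = -114$ ($R = \left(-20 - 18\right) \left(31 - 28\right) = \left(-38\right) 3 = -114$)
$t{\left(\left(-4\right) 5 \right)} R = \left(-4\right) 5 \left(-114\right) = \left(-20\right) \left(-114\right) = 2280$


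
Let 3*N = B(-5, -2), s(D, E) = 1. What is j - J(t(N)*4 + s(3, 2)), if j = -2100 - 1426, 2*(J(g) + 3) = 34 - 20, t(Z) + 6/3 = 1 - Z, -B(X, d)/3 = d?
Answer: -3530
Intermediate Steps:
B(X, d) = -3*d
N = 2 (N = (-3*(-2))/3 = (⅓)*6 = 2)
t(Z) = -1 - Z (t(Z) = -2 + (1 - Z) = -1 - Z)
J(g) = 4 (J(g) = -3 + (34 - 20)/2 = -3 + (½)*14 = -3 + 7 = 4)
j = -3526
j - J(t(N)*4 + s(3, 2)) = -3526 - 1*4 = -3526 - 4 = -3530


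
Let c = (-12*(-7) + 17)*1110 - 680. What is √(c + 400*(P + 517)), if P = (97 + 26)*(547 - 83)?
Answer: √23147030 ≈ 4811.1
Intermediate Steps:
P = 57072 (P = 123*464 = 57072)
c = 111430 (c = (84 + 17)*1110 - 680 = 101*1110 - 680 = 112110 - 680 = 111430)
√(c + 400*(P + 517)) = √(111430 + 400*(57072 + 517)) = √(111430 + 400*57589) = √(111430 + 23035600) = √23147030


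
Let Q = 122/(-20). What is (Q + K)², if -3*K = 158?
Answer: 3108169/900 ≈ 3453.5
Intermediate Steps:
Q = -61/10 (Q = 122*(-1/20) = -61/10 ≈ -6.1000)
K = -158/3 (K = -⅓*158 = -158/3 ≈ -52.667)
(Q + K)² = (-61/10 - 158/3)² = (-1763/30)² = 3108169/900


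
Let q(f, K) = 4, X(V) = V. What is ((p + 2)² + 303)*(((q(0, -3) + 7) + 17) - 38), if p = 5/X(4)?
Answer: -25085/8 ≈ -3135.6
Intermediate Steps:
p = 5/4 ≈ 1.2500
((p + 2)² + 303)*(((q(0, -3) + 7) + 17) - 38) = ((5/4 + 2)² + 303)*(((4 + 7) + 17) - 38) = ((13/4)² + 303)*((11 + 17) - 38) = (169/16 + 303)*(28 - 38) = (5017/16)*(-10) = -25085/8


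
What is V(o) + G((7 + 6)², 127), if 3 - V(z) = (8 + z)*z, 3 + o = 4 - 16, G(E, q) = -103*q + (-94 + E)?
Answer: -13108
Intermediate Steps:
G(E, q) = -94 + E - 103*q
o = -15 (o = -3 + (4 - 16) = -3 - 12 = -15)
V(z) = 3 - z*(8 + z) (V(z) = 3 - (8 + z)*z = 3 - z*(8 + z))
V(o) + G((7 + 6)², 127) = (3 - 1*(-15)² - 8*(-15)) + (-94 + (7 + 6)² - 103*127) = (3 - 1*225 + 120) + (-94 + 13² - 13081) = (3 - 225 + 120) + (-94 + 169 - 13081) = -102 - 13006 = -13108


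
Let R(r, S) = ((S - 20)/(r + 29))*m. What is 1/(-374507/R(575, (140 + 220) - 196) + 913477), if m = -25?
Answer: 900/878679857 ≈ 1.0243e-6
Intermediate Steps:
R(r, S) = -25*(-20 + S)/(29 + r) (R(r, S) = ((S - 20)/(r + 29))*(-25) = ((-20 + S)/(29 + r))*(-25) = -25*(-20 + S)/(29 + r))
1/(-374507/R(575, (140 + 220) - 196) + 913477) = 1/(-374507*(29 + 575)/(25*(20 - ((140 + 220) - 196))) + 913477) = 1/(-374507*604/(25*(20 - (360 - 196))) + 913477) = 1/(-374507*604/(25*(20 - 1*164)) + 913477) = 1/(-374507*604/(25*(20 - 164)) + 913477) = 1/(-374507/(25*(1/604)*(-144)) + 913477) = 1/(-374507/(-900/151) + 913477) = 1/(-374507*(-151/900) + 913477) = 1/(56550557/900 + 913477) = 1/(878679857/900) = 900/878679857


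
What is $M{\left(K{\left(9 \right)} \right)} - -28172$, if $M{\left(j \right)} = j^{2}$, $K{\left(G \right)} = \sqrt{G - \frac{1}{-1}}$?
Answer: $28182$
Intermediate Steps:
$K{\left(G \right)} = \sqrt{1 + G}$ ($K{\left(G \right)} = \sqrt{G - -1} = \sqrt{G + 1} = \sqrt{1 + G}$)
$M{\left(K{\left(9 \right)} \right)} - -28172 = \left(\sqrt{1 + 9}\right)^{2} - -28172 = \left(\sqrt{10}\right)^{2} + 28172 = 10 + 28172 = 28182$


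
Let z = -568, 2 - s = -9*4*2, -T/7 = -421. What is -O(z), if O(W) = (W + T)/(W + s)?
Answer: 183/38 ≈ 4.8158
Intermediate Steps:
T = 2947 (T = -7*(-421) = 2947)
s = 74 (s = 2 - (-9*4)*2 = 2 - (-36)*2 = 2 - 1*(-72) = 2 + 72 = 74)
O(W) = (2947 + W)/(74 + W) (O(W) = (W + 2947)/(W + 74) = (2947 + W)/(74 + W))
-O(z) = -(2947 - 568)/(74 - 568) = -2379/(-494) = -(-1)*2379/494 = -1*(-183/38) = 183/38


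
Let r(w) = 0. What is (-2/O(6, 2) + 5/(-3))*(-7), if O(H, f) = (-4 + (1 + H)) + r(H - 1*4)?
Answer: 49/3 ≈ 16.333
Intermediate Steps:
O(H, f) = -3 + H (O(H, f) = (-4 + (1 + H)) + 0 = (-3 + H) + 0 = -3 + H)
(-2/O(6, 2) + 5/(-3))*(-7) = (-2/(-3 + 6) + 5/(-3))*(-7) = (-2/3 + 5*(-⅓))*(-7) = (-2*⅓ - 5/3)*(-7) = (-⅔ - 5/3)*(-7) = -7/3*(-7) = 49/3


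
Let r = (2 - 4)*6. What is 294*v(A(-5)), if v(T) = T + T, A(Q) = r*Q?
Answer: 35280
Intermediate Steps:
r = -12 (r = -2*6 = -12)
A(Q) = -12*Q
v(T) = 2*T
294*v(A(-5)) = 294*(2*(-12*(-5))) = 294*(2*60) = 294*120 = 35280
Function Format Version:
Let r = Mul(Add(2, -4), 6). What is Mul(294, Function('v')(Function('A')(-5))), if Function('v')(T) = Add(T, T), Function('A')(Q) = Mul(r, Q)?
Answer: 35280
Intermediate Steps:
r = -12 (r = Mul(-2, 6) = -12)
Function('A')(Q) = Mul(-12, Q)
Function('v')(T) = Mul(2, T)
Mul(294, Function('v')(Function('A')(-5))) = Mul(294, Mul(2, Mul(-12, -5))) = Mul(294, Mul(2, 60)) = Mul(294, 120) = 35280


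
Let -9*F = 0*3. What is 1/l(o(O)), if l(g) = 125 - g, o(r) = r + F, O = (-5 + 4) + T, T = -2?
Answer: 1/128 ≈ 0.0078125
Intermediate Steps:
F = 0 (F = -0*3 = -⅑*0 = 0)
O = -3 (O = (-5 + 4) - 2 = -1 - 2 = -3)
o(r) = r (o(r) = r + 0 = r)
1/l(o(O)) = 1/(125 - 1*(-3)) = 1/(125 + 3) = 1/128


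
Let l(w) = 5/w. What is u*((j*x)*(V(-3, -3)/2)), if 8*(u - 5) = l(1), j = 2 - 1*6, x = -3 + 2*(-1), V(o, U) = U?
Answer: -675/4 ≈ -168.75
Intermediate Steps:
x = -5 (x = -3 - 2 = -5)
j = -4 (j = 2 - 6 = -4)
u = 45/8 (u = 5 + (5/1)/8 = 5 + (5*1)/8 = 5 + (⅛)*5 = 5 + 5/8 = 45/8 ≈ 5.6250)
u*((j*x)*(V(-3, -3)/2)) = 45*((-4*(-5))*(-3/2))/8 = 45*(20*(-3*½))/8 = 45*(20*(-3/2))/8 = (45/8)*(-30) = -675/4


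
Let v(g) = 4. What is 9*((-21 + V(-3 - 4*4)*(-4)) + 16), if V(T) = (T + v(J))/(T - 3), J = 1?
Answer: -765/11 ≈ -69.545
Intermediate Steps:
V(T) = (4 + T)/(-3 + T) (V(T) = (T + 4)/(T - 3) = (4 + T)/(-3 + T))
9*((-21 + V(-3 - 4*4)*(-4)) + 16) = 9*((-21 + ((4 + (-3 - 4*4))/(-3 + (-3 - 4*4)))*(-4)) + 16) = 9*((-21 + ((4 + (-3 - 16))/(-3 + (-3 - 16)))*(-4)) + 16) = 9*((-21 + ((4 - 19)/(-3 - 19))*(-4)) + 16) = 9*((-21 + (-15/(-22))*(-4)) + 16) = 9*((-21 - 1/22*(-15)*(-4)) + 16) = 9*((-21 + (15/22)*(-4)) + 16) = 9*((-21 - 30/11) + 16) = 9*(-261/11 + 16) = 9*(-85/11) = -765/11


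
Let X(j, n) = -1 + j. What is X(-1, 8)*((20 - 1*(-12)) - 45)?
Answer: 26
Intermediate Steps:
X(-1, 8)*((20 - 1*(-12)) - 45) = (-1 - 1)*((20 - 1*(-12)) - 45) = -2*((20 + 12) - 45) = -2*(32 - 45) = -2*(-13) = 26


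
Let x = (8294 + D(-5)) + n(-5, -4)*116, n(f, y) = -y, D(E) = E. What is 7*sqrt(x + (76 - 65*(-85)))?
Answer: 7*sqrt(14354) ≈ 838.66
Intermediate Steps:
x = 8753 (x = (8294 - 5) - 1*(-4)*116 = 8289 + 4*116 = 8289 + 464 = 8753)
7*sqrt(x + (76 - 65*(-85))) = 7*sqrt(8753 + (76 - 65*(-85))) = 7*sqrt(8753 + (76 + 5525)) = 7*sqrt(8753 + 5601) = 7*sqrt(14354)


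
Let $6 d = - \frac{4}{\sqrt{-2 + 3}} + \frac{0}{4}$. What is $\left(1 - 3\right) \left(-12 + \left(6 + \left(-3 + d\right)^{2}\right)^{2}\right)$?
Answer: $- \frac{59306}{81} \approx -732.17$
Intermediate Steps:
$d = - \frac{2}{3}$ ($d = \frac{- \frac{4}{\sqrt{-2 + 3}} + \frac{0}{4}}{6} = \frac{- \frac{4}{\sqrt{1}} + 0 \cdot \frac{1}{4}}{6} = \frac{- \frac{4}{1} + 0}{6} = \frac{\left(-4\right) 1 + 0}{6} = \frac{-4 + 0}{6} = \frac{1}{6} \left(-4\right) = - \frac{2}{3} \approx -0.66667$)
$\left(1 - 3\right) \left(-12 + \left(6 + \left(-3 + d\right)^{2}\right)^{2}\right) = \left(1 - 3\right) \left(-12 + \left(6 + \left(-3 - \frac{2}{3}\right)^{2}\right)^{2}\right) = \left(1 - 3\right) \left(-12 + \left(6 + \left(- \frac{11}{3}\right)^{2}\right)^{2}\right) = - 2 \left(-12 + \left(6 + \frac{121}{9}\right)^{2}\right) = - 2 \left(-12 + \left(\frac{175}{9}\right)^{2}\right) = - 2 \left(-12 + \frac{30625}{81}\right) = \left(-2\right) \frac{29653}{81} = - \frac{59306}{81}$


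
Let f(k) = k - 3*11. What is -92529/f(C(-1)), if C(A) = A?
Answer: 92529/34 ≈ 2721.4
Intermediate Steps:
f(k) = -33 + k (f(k) = k - 33 = -33 + k)
-92529/f(C(-1)) = -92529/(-33 - 1) = -92529/(-34) = -92529*(-1/34) = 92529/34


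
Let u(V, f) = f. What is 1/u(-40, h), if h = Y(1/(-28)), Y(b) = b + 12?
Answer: 28/335 ≈ 0.083582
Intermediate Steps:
Y(b) = 12 + b
h = 335/28 (h = 12 + 1/(-28) = 12 - 1/28 = 335/28 ≈ 11.964)
1/u(-40, h) = 1/(335/28) = 28/335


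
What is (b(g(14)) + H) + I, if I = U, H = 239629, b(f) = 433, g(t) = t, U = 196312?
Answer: 436374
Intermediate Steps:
I = 196312
(b(g(14)) + H) + I = (433 + 239629) + 196312 = 240062 + 196312 = 436374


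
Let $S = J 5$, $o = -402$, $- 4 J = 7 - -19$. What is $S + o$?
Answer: $- \frac{869}{2} \approx -434.5$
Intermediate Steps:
$J = - \frac{13}{2}$ ($J = - \frac{7 - -19}{4} = - \frac{7 + 19}{4} = \left(- \frac{1}{4}\right) 26 = - \frac{13}{2} \approx -6.5$)
$S = - \frac{65}{2}$ ($S = \left(- \frac{13}{2}\right) 5 = - \frac{65}{2} \approx -32.5$)
$S + o = - \frac{65}{2} - 402 = - \frac{869}{2}$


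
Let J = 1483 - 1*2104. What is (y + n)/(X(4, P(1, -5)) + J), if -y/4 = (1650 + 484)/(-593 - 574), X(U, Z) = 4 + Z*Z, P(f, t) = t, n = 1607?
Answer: -1883905/690864 ≈ -2.7269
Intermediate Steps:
X(U, Z) = 4 + Z²
J = -621 (J = 1483 - 2104 = -621)
y = 8536/1167 (y = -4*(1650 + 484)/(-593 - 574) = -8536/(-1167) = -8536*(-1)/1167 = -4*(-2134/1167) = 8536/1167 ≈ 7.3145)
(y + n)/(X(4, P(1, -5)) + J) = (8536/1167 + 1607)/((4 + (-5)²) - 621) = 1883905/(1167*((4 + 25) - 621)) = 1883905/(1167*(29 - 621)) = (1883905/1167)/(-592) = (1883905/1167)*(-1/592) = -1883905/690864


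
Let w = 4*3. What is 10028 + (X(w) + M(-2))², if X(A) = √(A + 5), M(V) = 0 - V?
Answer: 10049 + 4*√17 ≈ 10066.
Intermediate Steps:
M(V) = -V
w = 12
X(A) = √(5 + A)
10028 + (X(w) + M(-2))² = 10028 + (√(5 + 12) - 1*(-2))² = 10028 + (√17 + 2)² = 10028 + (2 + √17)²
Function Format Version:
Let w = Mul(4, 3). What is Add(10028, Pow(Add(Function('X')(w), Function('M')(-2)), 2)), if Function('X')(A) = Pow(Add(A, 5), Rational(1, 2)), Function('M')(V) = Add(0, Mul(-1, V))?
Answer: Add(10049, Mul(4, Pow(17, Rational(1, 2)))) ≈ 10066.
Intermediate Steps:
Function('M')(V) = Mul(-1, V)
w = 12
Function('X')(A) = Pow(Add(5, A), Rational(1, 2))
Add(10028, Pow(Add(Function('X')(w), Function('M')(-2)), 2)) = Add(10028, Pow(Add(Pow(Add(5, 12), Rational(1, 2)), Mul(-1, -2)), 2)) = Add(10028, Pow(Add(Pow(17, Rational(1, 2)), 2), 2)) = Add(10028, Pow(Add(2, Pow(17, Rational(1, 2))), 2))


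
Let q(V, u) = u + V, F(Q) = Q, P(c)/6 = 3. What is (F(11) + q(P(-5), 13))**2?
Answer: 1764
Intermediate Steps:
P(c) = 18 (P(c) = 6*3 = 18)
q(V, u) = V + u
(F(11) + q(P(-5), 13))**2 = (11 + (18 + 13))**2 = (11 + 31)**2 = 42**2 = 1764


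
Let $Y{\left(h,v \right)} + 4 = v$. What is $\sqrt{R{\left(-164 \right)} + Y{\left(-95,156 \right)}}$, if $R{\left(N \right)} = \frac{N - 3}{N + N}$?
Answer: $\frac{\sqrt{4101886}}{164} \approx 12.349$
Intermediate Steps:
$R{\left(N \right)} = \frac{-3 + N}{2 N}$
$Y{\left(h,v \right)} = -4 + v$
$\sqrt{R{\left(-164 \right)} + Y{\left(-95,156 \right)}} = \sqrt{\frac{-3 - 164}{2 \left(-164\right)} + \left(-4 + 156\right)} = \sqrt{\frac{1}{2} \left(- \frac{1}{164}\right) \left(-167\right) + 152} = \sqrt{\frac{167}{328} + 152} = \sqrt{\frac{50023}{328}} = \frac{\sqrt{4101886}}{164}$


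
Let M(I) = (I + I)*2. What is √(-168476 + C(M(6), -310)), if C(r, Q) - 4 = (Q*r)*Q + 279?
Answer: √2138207 ≈ 1462.3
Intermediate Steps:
M(I) = 4*I (M(I) = (2*I)*2 = 4*I)
C(r, Q) = 283 + r*Q² (C(r, Q) = 4 + ((Q*r)*Q + 279) = 4 + (r*Q² + 279) = 4 + (279 + r*Q²) = 283 + r*Q²)
√(-168476 + C(M(6), -310)) = √(-168476 + (283 + (4*6)*(-310)²)) = √(-168476 + (283 + 24*96100)) = √(-168476 + (283 + 2306400)) = √(-168476 + 2306683) = √2138207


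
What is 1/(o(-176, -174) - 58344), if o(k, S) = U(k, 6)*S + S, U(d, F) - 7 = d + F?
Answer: -1/30156 ≈ -3.3161e-5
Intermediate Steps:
U(d, F) = 7 + F + d (U(d, F) = 7 + (d + F) = 7 + (F + d) = 7 + F + d)
o(k, S) = S + S*(13 + k) (o(k, S) = (7 + 6 + k)*S + S = (13 + k)*S + S = S*(13 + k) + S = S + S*(13 + k))
1/(o(-176, -174) - 58344) = 1/(-174*(14 - 176) - 58344) = 1/(-174*(-162) - 58344) = 1/(28188 - 58344) = 1/(-30156) = -1/30156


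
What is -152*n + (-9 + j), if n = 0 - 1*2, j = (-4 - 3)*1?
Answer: 288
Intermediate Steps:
j = -7 (j = -7*1 = -7)
n = -2 (n = 0 - 2 = -2)
-152*n + (-9 + j) = -152*(-2) + (-9 - 7) = 304 - 16 = 288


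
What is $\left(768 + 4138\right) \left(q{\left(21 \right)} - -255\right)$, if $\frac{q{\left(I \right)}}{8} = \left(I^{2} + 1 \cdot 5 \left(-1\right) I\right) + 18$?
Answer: $15144822$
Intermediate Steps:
$q{\left(I \right)} = 144 - 40 I + 8 I^{2}$ ($q{\left(I \right)} = 8 \left(\left(I^{2} + 1 \cdot 5 \left(-1\right) I\right) + 18\right) = 8 \left(\left(I^{2} + 5 \left(-1\right) I\right) + 18\right) = 8 \left(\left(I^{2} - 5 I\right) + 18\right) = 8 \left(18 + I^{2} - 5 I\right) = 144 - 40 I + 8 I^{2}$)
$\left(768 + 4138\right) \left(q{\left(21 \right)} - -255\right) = \left(768 + 4138\right) \left(\left(144 - 840 + 8 \cdot 21^{2}\right) - -255\right) = 4906 \left(\left(144 - 840 + 8 \cdot 441\right) + \left(272 - 17\right)\right) = 4906 \left(\left(144 - 840 + 3528\right) + 255\right) = 4906 \left(2832 + 255\right) = 4906 \cdot 3087 = 15144822$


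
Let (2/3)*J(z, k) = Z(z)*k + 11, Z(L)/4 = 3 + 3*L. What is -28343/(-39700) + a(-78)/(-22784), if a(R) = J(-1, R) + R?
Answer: 324104231/452262400 ≈ 0.71663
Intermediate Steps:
Z(L) = 12 + 12*L (Z(L) = 4*(3 + 3*L) = 12 + 12*L)
J(z, k) = 33/2 + 3*k*(12 + 12*z)/2 (J(z, k) = 3*((12 + 12*z)*k + 11)/2 = 3*(k*(12 + 12*z) + 11)/2 = 3*(11 + k*(12 + 12*z))/2 = 33/2 + 3*k*(12 + 12*z)/2)
a(R) = 33/2 + R (a(R) = (33/2 + 18*R*(1 - 1)) + R = (33/2 + 18*R*0) + R = (33/2 + 0) + R = 33/2 + R)
-28343/(-39700) + a(-78)/(-22784) = -28343/(-39700) + (33/2 - 78)/(-22784) = -28343*(-1/39700) - 123/2*(-1/22784) = 28343/39700 + 123/45568 = 324104231/452262400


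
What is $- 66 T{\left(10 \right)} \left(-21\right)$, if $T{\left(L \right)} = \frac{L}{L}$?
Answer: $1386$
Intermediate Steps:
$T{\left(L \right)} = 1$
$- 66 T{\left(10 \right)} \left(-21\right) = \left(-66\right) 1 \left(-21\right) = \left(-66\right) \left(-21\right) = 1386$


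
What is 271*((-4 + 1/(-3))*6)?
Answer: -7046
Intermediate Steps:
271*((-4 + 1/(-3))*6) = 271*((-4 - ⅓)*6) = 271*(-13/3*6) = 271*(-26) = -7046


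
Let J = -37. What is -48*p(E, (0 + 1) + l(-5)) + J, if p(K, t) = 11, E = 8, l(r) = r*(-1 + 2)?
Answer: -565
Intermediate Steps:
l(r) = r (l(r) = r*1 = r)
-48*p(E, (0 + 1) + l(-5)) + J = -48*11 - 37 = -528 - 37 = -565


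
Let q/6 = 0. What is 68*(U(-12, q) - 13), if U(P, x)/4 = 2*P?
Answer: -7412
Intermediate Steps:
q = 0 (q = 6*0 = 0)
U(P, x) = 8*P (U(P, x) = 4*(2*P) = 8*P)
68*(U(-12, q) - 13) = 68*(8*(-12) - 13) = 68*(-96 - 13) = 68*(-109) = -7412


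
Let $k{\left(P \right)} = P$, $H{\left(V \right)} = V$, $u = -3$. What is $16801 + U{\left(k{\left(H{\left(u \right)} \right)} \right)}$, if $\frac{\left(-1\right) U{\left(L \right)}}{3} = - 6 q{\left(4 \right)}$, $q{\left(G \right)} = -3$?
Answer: $16747$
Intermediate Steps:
$U{\left(L \right)} = -54$ ($U{\left(L \right)} = - 3 \left(\left(-6\right) \left(-3\right)\right) = \left(-3\right) 18 = -54$)
$16801 + U{\left(k{\left(H{\left(u \right)} \right)} \right)} = 16801 - 54 = 16747$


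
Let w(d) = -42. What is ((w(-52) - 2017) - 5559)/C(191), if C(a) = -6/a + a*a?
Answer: -1455038/6967865 ≈ -0.20882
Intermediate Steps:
C(a) = a² - 6/a (C(a) = -6/a + a² = a² - 6/a)
((w(-52) - 2017) - 5559)/C(191) = ((-42 - 2017) - 5559)/(((-6 + 191³)/191)) = (-2059 - 5559)/(((-6 + 6967871)/191)) = -7618/((1/191)*6967865) = -7618/6967865/191 = -7618*191/6967865 = -1455038/6967865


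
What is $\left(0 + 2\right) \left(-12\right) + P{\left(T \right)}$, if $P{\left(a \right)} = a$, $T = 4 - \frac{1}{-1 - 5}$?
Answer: $- \frac{119}{6} \approx -19.833$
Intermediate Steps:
$T = \frac{25}{6}$ ($T = 4 - \frac{1}{-6} = 4 - - \frac{1}{6} = 4 + \frac{1}{6} = \frac{25}{6} \approx 4.1667$)
$\left(0 + 2\right) \left(-12\right) + P{\left(T \right)} = \left(0 + 2\right) \left(-12\right) + \frac{25}{6} = 2 \left(-12\right) + \frac{25}{6} = -24 + \frac{25}{6} = - \frac{119}{6}$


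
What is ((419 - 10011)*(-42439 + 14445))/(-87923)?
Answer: -24410768/7993 ≈ -3054.0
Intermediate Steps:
((419 - 10011)*(-42439 + 14445))/(-87923) = -9592*(-27994)*(-1/87923) = 268518448*(-1/87923) = -24410768/7993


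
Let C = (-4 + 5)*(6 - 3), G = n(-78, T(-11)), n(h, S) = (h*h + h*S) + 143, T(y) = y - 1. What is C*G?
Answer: 21489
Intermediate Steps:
T(y) = -1 + y
n(h, S) = 143 + h**2 + S*h (n(h, S) = (h**2 + S*h) + 143 = 143 + h**2 + S*h)
G = 7163 (G = 143 + (-78)**2 + (-1 - 11)*(-78) = 143 + 6084 - 12*(-78) = 143 + 6084 + 936 = 7163)
C = 3 (C = 1*3 = 3)
C*G = 3*7163 = 21489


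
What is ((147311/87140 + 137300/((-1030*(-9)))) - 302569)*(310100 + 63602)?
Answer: -4566605123779648873/40389390 ≈ -1.1306e+11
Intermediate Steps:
((147311/87140 + 137300/((-1030*(-9)))) - 302569)*(310100 + 63602) = ((147311*(1/87140) + 137300/9270) - 302569)*373702 = ((147311/87140 + 137300*(1/9270)) - 302569)*373702 = ((147311/87140 + 13730/927) - 302569)*373702 = (1332989497/80778780 - 302569)*373702 = -24439821696323/80778780*373702 = -4566605123779648873/40389390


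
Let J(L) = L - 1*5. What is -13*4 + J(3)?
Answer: -54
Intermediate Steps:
J(L) = -5 + L (J(L) = L - 5 = -5 + L)
-13*4 + J(3) = -13*4 + (-5 + 3) = -52 - 2 = -54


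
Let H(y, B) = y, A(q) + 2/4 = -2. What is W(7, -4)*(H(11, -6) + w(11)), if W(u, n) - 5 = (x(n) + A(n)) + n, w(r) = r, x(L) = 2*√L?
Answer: -33 + 88*I ≈ -33.0 + 88.0*I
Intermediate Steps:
A(q) = -5/2 (A(q) = -½ - 2 = -5/2)
W(u, n) = 5/2 + n + 2*√n (W(u, n) = 5 + ((2*√n - 5/2) + n) = 5 + ((-5/2 + 2*√n) + n) = 5 + (-5/2 + n + 2*√n) = 5/2 + n + 2*√n)
W(7, -4)*(H(11, -6) + w(11)) = (5/2 - 4 + 2*√(-4))*(11 + 11) = (5/2 - 4 + 2*(2*I))*22 = (5/2 - 4 + 4*I)*22 = (-3/2 + 4*I)*22 = -33 + 88*I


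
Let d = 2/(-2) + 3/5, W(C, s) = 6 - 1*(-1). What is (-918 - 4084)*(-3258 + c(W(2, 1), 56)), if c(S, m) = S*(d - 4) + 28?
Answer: 81552608/5 ≈ 1.6311e+7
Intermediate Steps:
W(C, s) = 7 (W(C, s) = 6 + 1 = 7)
d = -⅖ (d = 2*(-½) + 3*(⅕) = -1 + ⅗ = -⅖ ≈ -0.40000)
c(S, m) = 28 - 22*S/5 (c(S, m) = S*(-⅖ - 4) + 28 = S*(-22/5) + 28 = -22*S/5 + 28 = 28 - 22*S/5)
(-918 - 4084)*(-3258 + c(W(2, 1), 56)) = (-918 - 4084)*(-3258 + (28 - 22/5*7)) = -5002*(-3258 + (28 - 154/5)) = -5002*(-3258 - 14/5) = -5002*(-16304/5) = 81552608/5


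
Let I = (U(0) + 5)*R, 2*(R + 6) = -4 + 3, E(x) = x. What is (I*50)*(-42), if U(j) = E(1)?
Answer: 81900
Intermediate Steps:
U(j) = 1
R = -13/2 (R = -6 + (-4 + 3)/2 = -6 + (1/2)*(-1) = -6 - 1/2 = -13/2 ≈ -6.5000)
I = -39 (I = (1 + 5)*(-13/2) = 6*(-13/2) = -39)
(I*50)*(-42) = -39*50*(-42) = -1950*(-42) = 81900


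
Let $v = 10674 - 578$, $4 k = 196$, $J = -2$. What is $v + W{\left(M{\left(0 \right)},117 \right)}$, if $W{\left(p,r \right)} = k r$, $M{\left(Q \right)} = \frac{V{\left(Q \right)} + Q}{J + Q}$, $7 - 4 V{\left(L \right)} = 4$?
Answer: $15829$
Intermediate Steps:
$V{\left(L \right)} = \frac{3}{4}$ ($V{\left(L \right)} = \frac{7}{4} - 1 = \frac{3}{4}$)
$M{\left(Q \right)} = \frac{\frac{3}{4} + Q}{-2 + Q}$
$k = 49$ ($k = \frac{1}{4} \cdot 196 = 49$)
$W{\left(p,r \right)} = 49 r$
$v = 10096$
$v + W{\left(M{\left(0 \right)},117 \right)} = 10096 + 49 \cdot 117 = 10096 + 5733 = 15829$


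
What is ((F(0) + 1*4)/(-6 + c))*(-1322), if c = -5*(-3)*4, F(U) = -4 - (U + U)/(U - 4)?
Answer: 0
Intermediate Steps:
F(U) = -4 - 2*U/(-4 + U)
c = 60 (c = 15*4 = 60)
((F(0) + 1*4)/(-6 + c))*(-1322) = ((2*(8 - 3*0)/(-4 + 0) + 1*4)/(-6 + 60))*(-1322) = ((2*(8 + 0)/(-4) + 4)/54)*(-1322) = ((2*(-1/4)*8 + 4)*(1/54))*(-1322) = ((-4 + 4)*(1/54))*(-1322) = (0*(1/54))*(-1322) = 0*(-1322) = 0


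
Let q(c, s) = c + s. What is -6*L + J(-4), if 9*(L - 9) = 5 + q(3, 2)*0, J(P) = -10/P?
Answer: -329/6 ≈ -54.833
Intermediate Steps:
L = 86/9 (L = 9 + (5 + (3 + 2)*0)/9 = 9 + (5 + 5*0)/9 = 9 + (5 + 0)/9 = 9 + (⅑)*5 = 9 + 5/9 = 86/9 ≈ 9.5556)
-6*L + J(-4) = -6*86/9 - 10/(-4) = -3*172/9 - 10*(-¼) = -172/3 + 5/2 = -329/6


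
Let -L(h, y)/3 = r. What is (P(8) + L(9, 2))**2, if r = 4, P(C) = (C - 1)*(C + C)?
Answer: 10000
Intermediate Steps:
P(C) = 2*C*(-1 + C) (P(C) = (-1 + C)*(2*C) = 2*C*(-1 + C))
L(h, y) = -12 (L(h, y) = -3*4 = -12)
(P(8) + L(9, 2))**2 = (2*8*(-1 + 8) - 12)**2 = (2*8*7 - 12)**2 = (112 - 12)**2 = 100**2 = 10000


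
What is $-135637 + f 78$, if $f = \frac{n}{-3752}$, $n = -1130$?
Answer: $- \frac{127205471}{938} \approx -1.3561 \cdot 10^{5}$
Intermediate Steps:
$f = \frac{565}{1876}$ ($f = - \frac{1130}{-3752} = \left(-1130\right) \left(- \frac{1}{3752}\right) = \frac{565}{1876} \approx 0.30117$)
$-135637 + f 78 = -135637 + \frac{565}{1876} \cdot 78 = -135637 + \frac{22035}{938} = - \frac{127205471}{938}$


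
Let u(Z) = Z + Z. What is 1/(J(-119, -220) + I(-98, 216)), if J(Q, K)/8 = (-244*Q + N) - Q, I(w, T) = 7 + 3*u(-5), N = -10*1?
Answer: 1/233137 ≈ 4.2893e-6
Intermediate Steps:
N = -10
u(Z) = 2*Z
I(w, T) = -23 (I(w, T) = 7 + 3*(2*(-5)) = 7 + 3*(-10) = 7 - 30 = -23)
J(Q, K) = -80 - 1960*Q (J(Q, K) = 8*((-244*Q - 10) - Q) = 8*((-10 - 244*Q) - Q) = 8*(-10 - 245*Q) = -80 - 1960*Q)
1/(J(-119, -220) + I(-98, 216)) = 1/((-80 - 1960*(-119)) - 23) = 1/((-80 + 233240) - 23) = 1/(233160 - 23) = 1/233137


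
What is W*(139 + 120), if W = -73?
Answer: -18907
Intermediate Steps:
W*(139 + 120) = -73*(139 + 120) = -73*259 = -18907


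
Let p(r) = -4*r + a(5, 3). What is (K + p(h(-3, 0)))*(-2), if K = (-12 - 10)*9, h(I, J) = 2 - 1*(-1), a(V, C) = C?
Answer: 414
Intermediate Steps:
h(I, J) = 3 (h(I, J) = 2 + 1 = 3)
K = -198 (K = -22*9 = -198)
p(r) = 3 - 4*r (p(r) = -4*r + 3 = 3 - 4*r)
(K + p(h(-3, 0)))*(-2) = (-198 + (3 - 4*3))*(-2) = (-198 + (3 - 12))*(-2) = (-198 - 9)*(-2) = -207*(-2) = 414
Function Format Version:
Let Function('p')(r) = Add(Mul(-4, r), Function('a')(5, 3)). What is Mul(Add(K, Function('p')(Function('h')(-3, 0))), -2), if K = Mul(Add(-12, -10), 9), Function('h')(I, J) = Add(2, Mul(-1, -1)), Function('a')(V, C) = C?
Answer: 414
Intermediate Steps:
Function('h')(I, J) = 3 (Function('h')(I, J) = Add(2, 1) = 3)
K = -198 (K = Mul(-22, 9) = -198)
Function('p')(r) = Add(3, Mul(-4, r)) (Function('p')(r) = Add(Mul(-4, r), 3) = Add(3, Mul(-4, r)))
Mul(Add(K, Function('p')(Function('h')(-3, 0))), -2) = Mul(Add(-198, Add(3, Mul(-4, 3))), -2) = Mul(Add(-198, Add(3, -12)), -2) = Mul(Add(-198, -9), -2) = Mul(-207, -2) = 414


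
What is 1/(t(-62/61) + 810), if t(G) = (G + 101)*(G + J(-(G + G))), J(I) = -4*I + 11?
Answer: 3721/3703197 ≈ 0.0010048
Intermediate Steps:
J(I) = 11 - 4*I
t(G) = (11 + 9*G)*(101 + G) (t(G) = (G + 101)*(G + (11 - (-4)*(G + G))) = (101 + G)*(G + (11 - (-4)*2*G)) = (101 + G)*(G + (11 - (-8)*G)) = (101 + G)*(G + (11 + 8*G)) = (101 + G)*(11 + 9*G) = (11 + 9*G)*(101 + G))
1/(t(-62/61) + 810) = 1/((1111 + 9*(-62/61)² + 920*(-62/61)) + 810) = 1/((1111 + 9*(3844/3721) - 57040/61) + 810) = 1/((1111 + 34596/3721 - 57040/61) + 810) = 1/(689187/3721 + 810) = 1/(3703197/3721) = 3721/3703197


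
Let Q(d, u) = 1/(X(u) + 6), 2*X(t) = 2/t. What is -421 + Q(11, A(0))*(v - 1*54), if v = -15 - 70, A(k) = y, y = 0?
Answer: -421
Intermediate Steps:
X(t) = 1/t (X(t) = (2/t)/2 = 1/t)
A(k) = 0
Q(d, u) = 1/(6 + 1/u) (Q(d, u) = 1/(1/u + 6) = 1/(6 + 1/u))
v = -85
-421 + Q(11, A(0))*(v - 1*54) = -421 + (0/(1 + 6*0))*(-85 - 1*54) = -421 + (0/(1 + 0))*(-85 - 54) = -421 + (0/1)*(-139) = -421 + (0*1)*(-139) = -421 + 0*(-139) = -421 + 0 = -421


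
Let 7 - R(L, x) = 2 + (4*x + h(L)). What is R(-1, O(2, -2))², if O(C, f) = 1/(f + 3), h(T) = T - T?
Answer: 1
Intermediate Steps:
h(T) = 0
O(C, f) = 1/(3 + f)
R(L, x) = 5 - 4*x (R(L, x) = 7 - (2 + (4*x + 0)) = 7 - (2 + 4*x) = 7 + (-2 - 4*x) = 5 - 4*x)
R(-1, O(2, -2))² = (5 - 4/(3 - 2))² = (5 - 4/1)² = (5 - 4*1)² = (5 - 4)² = 1² = 1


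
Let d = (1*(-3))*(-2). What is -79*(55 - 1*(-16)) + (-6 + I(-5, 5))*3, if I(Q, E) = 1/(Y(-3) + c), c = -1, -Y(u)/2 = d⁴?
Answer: -14590814/2593 ≈ -5627.0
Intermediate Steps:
d = 6 (d = -3*(-2) = 6)
Y(u) = -2592 (Y(u) = -2*6⁴ = -2*1296 = -2592)
I(Q, E) = -1/2593 (I(Q, E) = 1/(-2592 - 1) = 1/(-2593) = -1/2593)
-79*(55 - 1*(-16)) + (-6 + I(-5, 5))*3 = -79*(55 - 1*(-16)) + (-6 - 1/2593)*3 = -79*(55 + 16) - 15559/2593*3 = -79*71 - 46677/2593 = -5609 - 46677/2593 = -14590814/2593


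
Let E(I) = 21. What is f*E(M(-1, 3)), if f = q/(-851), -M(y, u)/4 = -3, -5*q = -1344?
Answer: -28224/4255 ≈ -6.6331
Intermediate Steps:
q = 1344/5 (q = -1/5*(-1344) = 1344/5 ≈ 268.80)
M(y, u) = 12 (M(y, u) = -4*(-3) = 12)
f = -1344/4255 (f = (1344/5)/(-851) = (1344/5)*(-1/851) = -1344/4255 ≈ -0.31586)
f*E(M(-1, 3)) = -1344/4255*21 = -28224/4255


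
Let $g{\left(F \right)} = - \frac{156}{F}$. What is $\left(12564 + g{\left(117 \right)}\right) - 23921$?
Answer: $- \frac{34075}{3} \approx -11358.0$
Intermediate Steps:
$\left(12564 + g{\left(117 \right)}\right) - 23921 = \left(12564 - \frac{156}{117}\right) - 23921 = \left(12564 - \frac{4}{3}\right) - 23921 = \frac{37688}{3} - 23921 = - \frac{34075}{3}$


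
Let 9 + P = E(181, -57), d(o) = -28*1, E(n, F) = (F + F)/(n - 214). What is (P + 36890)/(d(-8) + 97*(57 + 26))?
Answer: 405729/88253 ≈ 4.5973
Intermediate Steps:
E(n, F) = 2*F/(-214 + n) (E(n, F) = (2*F)/(-214 + n) = 2*F/(-214 + n))
d(o) = -28
P = -61/11 (P = -9 + 2*(-57)/(-214 + 181) = -9 + 2*(-57)/(-33) = -9 + 2*(-57)*(-1/33) = -9 + 38/11 = -61/11 ≈ -5.5455)
(P + 36890)/(d(-8) + 97*(57 + 26)) = (-61/11 + 36890)/(-28 + 97*(57 + 26)) = 405729/(11*(-28 + 97*83)) = 405729/(11*(-28 + 8051)) = (405729/11)/8023 = (405729/11)*(1/8023) = 405729/88253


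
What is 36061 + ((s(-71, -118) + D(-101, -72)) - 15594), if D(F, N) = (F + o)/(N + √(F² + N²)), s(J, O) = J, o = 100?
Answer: 208059524/10201 - √15385/10201 ≈ 20396.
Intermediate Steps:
D(F, N) = (100 + F)/(N + √(F² + N²)) (D(F, N) = (F + 100)/(N + √(F² + N²)) = (100 + F)/(N + √(F² + N²)))
36061 + ((s(-71, -118) + D(-101, -72)) - 15594) = 36061 + ((-71 + (100 - 101)/(-72 + √((-101)² + (-72)²))) - 15594) = 36061 + ((-71 - 1/(-72 + √(10201 + 5184))) - 15594) = 36061 + ((-71 - 1/(-72 + √15385)) - 15594) = 36061 + (-15665 - 1/(-72 + √15385)) = 20396 - 1/(-72 + √15385)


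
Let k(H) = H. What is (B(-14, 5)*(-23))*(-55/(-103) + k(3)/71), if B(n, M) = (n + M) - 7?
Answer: 1550752/7313 ≈ 212.05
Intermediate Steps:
B(n, M) = -7 + M + n (B(n, M) = (M + n) - 7 = -7 + M + n)
(B(-14, 5)*(-23))*(-55/(-103) + k(3)/71) = ((-7 + 5 - 14)*(-23))*(-55/(-103) + 3/71) = (-16*(-23))*(-55*(-1/103) + 3*(1/71)) = 368*(55/103 + 3/71) = 368*(4214/7313) = 1550752/7313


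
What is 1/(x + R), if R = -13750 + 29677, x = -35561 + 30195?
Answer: 1/10561 ≈ 9.4688e-5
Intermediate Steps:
x = -5366
R = 15927
1/(x + R) = 1/(-5366 + 15927) = 1/10561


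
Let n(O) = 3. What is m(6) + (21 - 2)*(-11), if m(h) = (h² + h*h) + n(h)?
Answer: -134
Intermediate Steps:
m(h) = 3 + 2*h² (m(h) = (h² + h*h) + 3 = (h² + h²) + 3 = 2*h² + 3 = 3 + 2*h²)
m(6) + (21 - 2)*(-11) = (3 + 2*6²) + (21 - 2)*(-11) = (3 + 2*36) + 19*(-11) = (3 + 72) - 209 = 75 - 209 = -134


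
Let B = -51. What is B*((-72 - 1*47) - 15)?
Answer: 6834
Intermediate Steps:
B*((-72 - 1*47) - 15) = -51*((-72 - 1*47) - 15) = -51*((-72 - 47) - 15) = -51*(-119 - 15) = -51*(-134) = 6834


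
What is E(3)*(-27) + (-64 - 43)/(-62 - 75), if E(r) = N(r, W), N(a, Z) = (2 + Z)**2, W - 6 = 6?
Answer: -724897/137 ≈ -5291.2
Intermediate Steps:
W = 12 (W = 6 + 6 = 12)
E(r) = 196 (E(r) = (2 + 12)**2 = 14**2 = 196)
E(3)*(-27) + (-64 - 43)/(-62 - 75) = 196*(-27) + (-64 - 43)/(-62 - 75) = -5292 - 107/(-137) = -5292 - 107*(-1/137) = -5292 + 107/137 = -724897/137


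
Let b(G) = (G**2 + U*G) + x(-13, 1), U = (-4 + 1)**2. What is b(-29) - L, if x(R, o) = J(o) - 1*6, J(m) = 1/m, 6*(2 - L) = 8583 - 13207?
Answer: -593/3 ≈ -197.67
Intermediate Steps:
L = 2318/3 (L = 2 - (8583 - 13207)/6 = 2 - 1/6*(-4624) = 2 + 2312/3 = 2318/3 ≈ 772.67)
x(R, o) = -6 + 1/o (x(R, o) = 1/o - 1*6 = 1/o - 6 = -6 + 1/o)
U = 9 (U = (-3)**2 = 9)
b(G) = -5 + G**2 + 9*G (b(G) = (G**2 + 9*G) + (-6 + 1/1) = (G**2 + 9*G) + (-6 + 1) = (G**2 + 9*G) - 5 = -5 + G**2 + 9*G)
b(-29) - L = (-5 + (-29)**2 + 9*(-29)) - 1*2318/3 = (-5 + 841 - 261) - 2318/3 = 575 - 2318/3 = -593/3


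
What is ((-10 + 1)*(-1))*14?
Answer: 126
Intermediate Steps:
((-10 + 1)*(-1))*14 = -9*(-1)*14 = 9*14 = 126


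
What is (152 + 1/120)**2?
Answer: 332734081/14400 ≈ 23107.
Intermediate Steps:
(152 + 1/120)**2 = (18241/120)**2 = 332734081/14400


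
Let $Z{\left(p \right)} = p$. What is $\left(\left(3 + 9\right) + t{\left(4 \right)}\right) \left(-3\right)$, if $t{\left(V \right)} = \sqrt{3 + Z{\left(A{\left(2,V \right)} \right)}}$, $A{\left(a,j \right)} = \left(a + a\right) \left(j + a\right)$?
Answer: $-36 - 9 \sqrt{3} \approx -51.588$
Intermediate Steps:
$A{\left(a,j \right)} = 2 a \left(a + j\right)$
$t{\left(V \right)} = \sqrt{11 + 4 V}$ ($t{\left(V \right)} = \sqrt{3 + 2 \cdot 2 \left(2 + V\right)} = \sqrt{3 + \left(8 + 4 V\right)} = \sqrt{11 + 4 V}$)
$\left(\left(3 + 9\right) + t{\left(4 \right)}\right) \left(-3\right) = \left(\left(3 + 9\right) + \sqrt{11 + 4 \cdot 4}\right) \left(-3\right) = \left(12 + \sqrt{11 + 16}\right) \left(-3\right) = \left(12 + \sqrt{27}\right) \left(-3\right) = \left(12 + 3 \sqrt{3}\right) \left(-3\right) = -36 - 9 \sqrt{3}$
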